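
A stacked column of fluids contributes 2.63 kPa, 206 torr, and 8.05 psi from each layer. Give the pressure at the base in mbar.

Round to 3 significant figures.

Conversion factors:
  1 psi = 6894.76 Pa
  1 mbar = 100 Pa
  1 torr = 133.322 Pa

2.63 kPa × 1000 → 2630 Pa
206 torr × 133.322 → 27464.3 Pa
8.05 psi × 6894.76 → 55502.8 Pa
Total: 2630 + 27464.3 + 55502.8 = 85597.1 Pa
In mbar: 85597.1 / 100 = 855.971 mbar

856 mbar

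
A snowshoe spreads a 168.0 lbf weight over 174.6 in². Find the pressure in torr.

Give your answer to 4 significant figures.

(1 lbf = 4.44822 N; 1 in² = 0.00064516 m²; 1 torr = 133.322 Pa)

168.0 lbf × 4.44822 = 747.301 N
174.6 in² × 0.00064516 = 0.112645 m²
P = F / A = 747.301 N / 0.112645 m² = 6634.12 Pa
6634.12 Pa ÷ (133.322 Pa/torr) = 49.7601 torr

49.76 torr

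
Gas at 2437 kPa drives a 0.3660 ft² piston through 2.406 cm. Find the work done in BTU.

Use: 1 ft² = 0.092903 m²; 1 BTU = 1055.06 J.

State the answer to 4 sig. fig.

1.890 BTU

2437 kPa → 2.437×10⁶ Pa
0.3660 ft² → 0.0340025 m²
F = P × A = 2.437×10⁶ × 0.0340025 = 82864.1 N
2.406 cm → 0.02406 m
W = F × d = 82864.1 × 0.02406 = 1993.71 J
In BTU: 1993.71 / 1055.06 = 1.88967 BTU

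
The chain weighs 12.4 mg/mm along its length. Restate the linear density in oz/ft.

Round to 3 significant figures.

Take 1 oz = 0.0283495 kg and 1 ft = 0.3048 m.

12.4 mg/mm × 10⁻⁶ kg/mg ÷ 0.001 m/mm = 0.0124 kg/m
0.0124 kg/m ÷ 0.0283495 kg/oz × 0.3048 m/ft = 0.133319 oz/ft

0.133 oz/ft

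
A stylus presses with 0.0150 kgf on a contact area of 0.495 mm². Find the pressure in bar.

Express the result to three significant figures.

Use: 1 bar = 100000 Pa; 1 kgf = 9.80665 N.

0.0150 kgf × 9.80665 → 0.1471 N
0.495 mm² × 10⁻⁶ → 4.95×10⁻⁷ m²
P = F / A = 0.1471 N / 4.95×10⁻⁷ m² = 297172 Pa
297172 Pa ÷ (100000 Pa/bar) = 2.97172 bar

2.97 bar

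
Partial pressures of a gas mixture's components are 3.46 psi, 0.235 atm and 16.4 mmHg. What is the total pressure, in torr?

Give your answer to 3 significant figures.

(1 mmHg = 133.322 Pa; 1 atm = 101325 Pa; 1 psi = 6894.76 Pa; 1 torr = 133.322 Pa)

374 torr

3.46 psi × 6894.76 → 23855.9 Pa
0.235 atm × 101325 → 23811.4 Pa
16.4 mmHg × 133.322 → 2186.48 Pa
Total: 23855.9 + 23811.4 + 2186.48 = 49853.8 Pa
In torr: 49853.8 / 133.322 = 373.935 torr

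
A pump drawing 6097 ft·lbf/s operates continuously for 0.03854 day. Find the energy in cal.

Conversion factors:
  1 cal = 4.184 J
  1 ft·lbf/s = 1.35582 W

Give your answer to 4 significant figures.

6097 ft·lbf/s × 1.35582 → 8266.43 W
0.03854 day × 86400 → 3329.86 s
E = P × t = 8266.43 W × 3329.86 s = 2.75261×10⁷ J
2.75261×10⁷ J ÷ (4.184 J/cal) = 6.5789×10⁶ cal

6.579×10⁶ cal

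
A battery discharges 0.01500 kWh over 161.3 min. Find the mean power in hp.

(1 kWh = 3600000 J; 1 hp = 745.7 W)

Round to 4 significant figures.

0.007482 hp

0.01500 kWh × 3600000 = 54000 J
161.3 min × 60 = 9678 s
P = E / t = 54000 J / 9678 s = 5.57967 W
5.57967 W ÷ (745.7 W/hp) = 0.00748246 hp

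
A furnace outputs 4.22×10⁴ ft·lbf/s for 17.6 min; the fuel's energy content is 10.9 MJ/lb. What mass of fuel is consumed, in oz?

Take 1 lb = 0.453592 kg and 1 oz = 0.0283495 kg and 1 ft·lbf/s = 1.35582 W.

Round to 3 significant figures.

4.22×10⁴ ft·lbf/s → 57215.6 W
17.6 min → 1056 s
E = P × t = 57215.6 × 1056 = 6.04197×10⁷ J
10.9 MJ/lb → 2.40304×10⁷ J/kg
m = E / e_s = 6.04197×10⁷ / 2.40304×10⁷ = 2.5143 kg
In oz: 2.5143 / 0.0283495 = 88.6894 oz

88.7 oz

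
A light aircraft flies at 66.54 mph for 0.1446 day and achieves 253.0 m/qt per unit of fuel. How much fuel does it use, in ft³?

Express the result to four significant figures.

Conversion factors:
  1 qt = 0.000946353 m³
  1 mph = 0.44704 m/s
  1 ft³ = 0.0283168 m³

49.09 ft³

66.54 mph → 29.746 m/s
0.1446 day → 12493.4 s
d = v × t = 29.746 × 12493.4 = 371629 m
253.0 m/qt → 267342 m/m³
V = d / (distance per unit fuel) = 371629 / 267342 = 1.39009 m³
In ft³: 1.39009 / 0.0283168 = 49.0906 ft³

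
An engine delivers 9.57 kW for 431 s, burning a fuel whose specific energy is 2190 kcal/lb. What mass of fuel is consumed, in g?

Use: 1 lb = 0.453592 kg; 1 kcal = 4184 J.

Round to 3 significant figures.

204 g

9.57 kW → 9570 W
E = P × t = 9570 × 431 = 4.12467×10⁶ J
2190 kcal/lb → 2.02009×10⁷ J/kg
m = E / e_s = 4.12467×10⁶ / 2.02009×10⁷ = 0.204182 kg
In g: 0.204182 / 0.001 = 204.182 g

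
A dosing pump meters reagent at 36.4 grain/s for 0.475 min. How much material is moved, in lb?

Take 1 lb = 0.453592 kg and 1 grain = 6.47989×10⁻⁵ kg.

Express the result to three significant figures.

36.4 grain/s → 0.00235868 kg/s
0.475 min → 28.5 s
m = ṁ × t = 0.00235868 × 28.5 = 0.0672224 kg
In lb: 0.0672224 / 0.453592 = 0.1482 lb

0.148 lb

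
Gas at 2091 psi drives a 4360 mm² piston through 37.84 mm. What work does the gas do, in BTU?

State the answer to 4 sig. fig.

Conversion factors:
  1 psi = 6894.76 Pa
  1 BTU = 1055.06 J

2.254 BTU

2091 psi → 1.44169×10⁷ Pa
4360 mm² → 0.00436 m²
F = P × A = 1.44169×10⁷ × 0.00436 = 62857.7 N
37.84 mm → 0.03784 m
W = F × d = 62857.7 × 0.03784 = 2378.54 J
In BTU: 2378.54 / 1055.06 = 2.25441 BTU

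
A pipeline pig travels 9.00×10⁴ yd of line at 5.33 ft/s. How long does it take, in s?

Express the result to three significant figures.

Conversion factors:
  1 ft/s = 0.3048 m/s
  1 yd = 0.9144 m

5.07×10⁴ s

9.00×10⁴ yd × 0.9144 → 82296 m
5.33 ft/s × 0.3048 → 1.62458 m/s
t = d / v = 82296 m / 1.62458 m/s = 50656.8 s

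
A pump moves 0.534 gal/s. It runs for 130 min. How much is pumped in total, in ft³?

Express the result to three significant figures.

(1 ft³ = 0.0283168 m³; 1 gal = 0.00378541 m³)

557 ft³

0.534 gal/s → 0.00202141 m³/s
130 min → 7800 s
V = Q × t = 0.00202141 × 7800 = 15.767 m³
In ft³: 15.767 / 0.0283168 = 556.807 ft³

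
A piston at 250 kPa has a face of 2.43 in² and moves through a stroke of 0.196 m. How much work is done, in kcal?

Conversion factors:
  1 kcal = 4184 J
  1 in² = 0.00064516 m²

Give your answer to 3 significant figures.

0.0184 kcal

250 kPa → 250000 Pa
2.43 in² → 0.00156774 m²
F = P × A = 250000 × 0.00156774 = 391.935 N
W = F × d = 391.935 × 0.196 = 76.8193 J
In kcal: 76.8193 / 4184 = 0.0183603 kcal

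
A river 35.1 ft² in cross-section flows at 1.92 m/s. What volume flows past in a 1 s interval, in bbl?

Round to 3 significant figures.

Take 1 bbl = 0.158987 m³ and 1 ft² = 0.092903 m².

39.4 bbl

35.1 ft² × 0.092903 = 3.2609 m²
V = v × A × t = 1.92 m/s × 3.2609 m² × 1 s = 6.26093 m³
6.26093 m³ ÷ (0.158987 m³/bbl) = 39.3801 bbl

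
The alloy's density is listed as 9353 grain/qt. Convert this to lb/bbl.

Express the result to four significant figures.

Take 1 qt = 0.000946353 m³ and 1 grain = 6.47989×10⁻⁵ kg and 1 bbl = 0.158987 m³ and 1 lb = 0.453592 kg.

224.5 lb/bbl

9353 grain/qt × 6.47989×10⁻⁵ kg/grain ÷ 0.000946353 m³/qt = 640.421 kg/m³
640.421 kg/m³ ÷ 0.453592 kg/lb × 0.158987 m³/bbl = 224.472 lb/bbl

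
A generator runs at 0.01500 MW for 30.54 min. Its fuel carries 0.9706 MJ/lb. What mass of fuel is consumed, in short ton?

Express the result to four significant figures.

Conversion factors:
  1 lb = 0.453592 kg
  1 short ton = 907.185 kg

0.01416 short ton

0.01500 MW → 15000 W
30.54 min → 1832.4 s
E = P × t = 15000 × 1832.4 = 2.7486×10⁷ J
0.9706 MJ/lb → 2.13981×10⁶ J/kg
m = E / e_s = 2.7486×10⁷ / 2.13981×10⁶ = 12.8451 kg
In short ton: 12.8451 / 907.185 = 0.0141593 short ton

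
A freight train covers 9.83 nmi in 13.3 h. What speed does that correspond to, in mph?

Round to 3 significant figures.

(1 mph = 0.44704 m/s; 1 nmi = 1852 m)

9.83 nmi × 1852 = 18205.2 m
13.3 h × 3600 = 47880 s
v = d / t = 18205.2 m / 47880 s = 0.380226 m/s
0.380226 m/s ÷ (0.44704 m/s/mph) = 0.850541 mph

0.851 mph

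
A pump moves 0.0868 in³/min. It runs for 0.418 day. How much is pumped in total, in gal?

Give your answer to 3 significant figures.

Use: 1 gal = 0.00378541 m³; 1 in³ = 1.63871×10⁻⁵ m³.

0.0868 in³/min → 2.37067×10⁻⁸ m³/s
0.418 day → 36115.2 s
V = Q × t = 2.37067×10⁻⁸ × 36115.2 = 8.56172×10⁻⁴ m³
In gal: 8.56172×10⁻⁴ / 0.00378541 = 0.226177 gal

0.226 gal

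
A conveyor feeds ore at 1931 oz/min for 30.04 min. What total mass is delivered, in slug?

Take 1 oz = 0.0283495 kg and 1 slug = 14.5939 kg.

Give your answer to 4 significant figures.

112.7 slug

1931 oz/min → 0.912381 kg/s
30.04 min → 1802.4 s
m = ṁ × t = 0.912381 × 1802.4 = 1644.48 kg
In slug: 1644.48 / 14.5939 = 112.683 slug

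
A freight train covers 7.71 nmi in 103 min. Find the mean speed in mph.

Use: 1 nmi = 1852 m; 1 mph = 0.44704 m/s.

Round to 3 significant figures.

7.71 nmi × 1852 → 14278.9 m
103 min × 60 → 6180 s
v = d / t = 14278.9 m / 6180 s = 2.3105 m/s
2.3105 m/s ÷ (0.44704 m/s/mph) = 5.16844 mph

5.17 mph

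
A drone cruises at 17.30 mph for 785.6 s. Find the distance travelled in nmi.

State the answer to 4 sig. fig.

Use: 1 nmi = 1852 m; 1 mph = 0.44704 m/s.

17.30 mph × 0.44704 → 7.73379 m/s
d = v × t = 7.73379 m/s × 785.6 s = 6075.67 m
6075.67 m ÷ (1852 m/nmi) = 3.2806 nmi

3.281 nmi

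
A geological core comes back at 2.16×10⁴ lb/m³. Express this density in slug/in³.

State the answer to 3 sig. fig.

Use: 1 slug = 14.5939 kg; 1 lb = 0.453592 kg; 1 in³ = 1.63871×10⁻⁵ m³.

0.0110 slug/in³

2.16×10⁴ lb/m³ × 0.453592 kg/lb = 9797.59 kg/m³
9797.59 kg/m³ ÷ 14.5939 kg/slug × 1.63871×10⁻⁵ m³/in³ = 0.0110015 slug/in³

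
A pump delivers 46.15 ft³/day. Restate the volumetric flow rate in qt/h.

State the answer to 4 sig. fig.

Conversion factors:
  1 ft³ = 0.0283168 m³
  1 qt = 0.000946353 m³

57.54 qt/h

46.15 ft³/day × 0.0283168 m³/ft³ ÷ 86400 s/day = 1.51252×10⁻⁵ m³/s
1.51252×10⁻⁵ m³/s ÷ 0.000946353 m³/qt × 3600 s/h = 57.5374 qt/h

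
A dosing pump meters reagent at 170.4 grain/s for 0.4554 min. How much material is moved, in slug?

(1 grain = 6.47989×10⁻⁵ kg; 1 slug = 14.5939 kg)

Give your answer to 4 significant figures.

0.02067 slug

170.4 grain/s → 0.0110417 kg/s
0.4554 min → 27.324 s
m = ṁ × t = 0.0110417 × 27.324 = 0.301703 kg
In slug: 0.301703 / 14.5939 = 0.0206732 slug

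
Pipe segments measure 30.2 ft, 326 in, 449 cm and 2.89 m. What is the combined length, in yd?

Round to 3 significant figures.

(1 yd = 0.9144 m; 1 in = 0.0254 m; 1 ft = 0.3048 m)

27.2 yd

30.2 ft × 0.3048 = 9.20496 m
326 in × 0.0254 = 8.2804 m
449 cm × 0.01 = 4.49 m
2.89 m (already m)
Combined: 9.20496 + 8.2804 + 4.49 + 2.89 = 24.8654 m
In yd: 24.8654 / 0.9144 = 27.1931 yd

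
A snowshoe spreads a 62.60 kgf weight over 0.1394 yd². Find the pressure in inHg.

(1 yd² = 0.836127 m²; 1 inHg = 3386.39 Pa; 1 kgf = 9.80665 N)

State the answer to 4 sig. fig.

62.60 kgf × 9.80665 → 613.896 N
0.1394 yd² × 0.836127 → 0.116556 m²
P = F / A = 613.896 N / 0.116556 m² = 5266.96 Pa
5266.96 Pa ÷ (3386.39 Pa/inHg) = 1.55533 inHg

1.555 inHg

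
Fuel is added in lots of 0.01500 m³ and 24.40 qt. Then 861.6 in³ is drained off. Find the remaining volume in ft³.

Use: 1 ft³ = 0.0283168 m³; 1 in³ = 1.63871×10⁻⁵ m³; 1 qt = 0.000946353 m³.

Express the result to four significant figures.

0.01500 m³ (already m³)
24.40 qt × 0.000946353 = 0.023091 m³
861.6 in³ × 1.63871×10⁻⁵ = 0.0141191 m³
Sum: 0.015 + 0.023091 − 0.0141191 = 0.0239719 m³
In ft³: 0.0239719 / 0.0283168 = 0.846561 ft³

0.8466 ft³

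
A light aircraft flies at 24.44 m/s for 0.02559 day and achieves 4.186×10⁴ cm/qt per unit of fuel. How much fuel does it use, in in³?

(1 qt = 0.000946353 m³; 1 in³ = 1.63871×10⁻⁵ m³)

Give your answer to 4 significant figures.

7455 in³

0.02559 day → 2210.98 s
d = v × t = 24.44 × 2210.98 = 54036.4 m
4.186×10⁴ cm/qt → 442330 m/m³
V = d / (distance per unit fuel) = 54036.4 / 442330 = 0.122163 m³
In in³: 0.122163 / 1.63871×10⁻⁵ = 7454.83 in³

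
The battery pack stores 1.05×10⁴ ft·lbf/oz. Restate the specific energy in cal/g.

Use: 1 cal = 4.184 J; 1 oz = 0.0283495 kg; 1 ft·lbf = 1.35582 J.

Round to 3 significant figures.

120 cal/g

1.05×10⁴ ft·lbf/oz × 1.35582 J/ft·lbf ÷ 0.0283495 kg/oz = 502164 J/kg
502164 J/kg ÷ 4.184 J/cal × 0.001 kg/g = 120.02 cal/g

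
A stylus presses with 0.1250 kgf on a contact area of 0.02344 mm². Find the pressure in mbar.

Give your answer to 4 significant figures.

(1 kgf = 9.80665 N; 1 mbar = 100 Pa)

0.1250 kgf × 9.80665 = 1.22583 N
0.02344 mm² × 10⁻⁶ = 2.344×10⁻⁸ m²
P = F / A = 1.22583 N / 2.344×10⁻⁸ m² = 5.22965×10⁷ Pa
5.22965×10⁷ Pa ÷ (100 Pa/mbar) = 522965 mbar

5.230×10⁵ mbar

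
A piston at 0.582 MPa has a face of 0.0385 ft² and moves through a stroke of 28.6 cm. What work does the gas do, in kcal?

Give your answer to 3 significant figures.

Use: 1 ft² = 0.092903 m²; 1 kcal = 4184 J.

0.142 kcal

0.582 MPa → 582000 Pa
0.0385 ft² → 0.00357677 m²
F = P × A = 582000 × 0.00357677 = 2081.68 N
28.6 cm → 0.286 m
W = F × d = 2081.68 × 0.286 = 595.36 J
In kcal: 595.36 / 4184 = 0.142294 kcal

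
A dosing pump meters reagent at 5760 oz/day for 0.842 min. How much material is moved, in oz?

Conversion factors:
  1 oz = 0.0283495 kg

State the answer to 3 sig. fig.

3.37 oz

5760 oz/day → 0.00188997 kg/s
0.842 min → 50.52 s
m = ṁ × t = 0.00188997 × 50.52 = 0.0954813 kg
In oz: 0.0954813 / 0.0283495 = 3.36801 oz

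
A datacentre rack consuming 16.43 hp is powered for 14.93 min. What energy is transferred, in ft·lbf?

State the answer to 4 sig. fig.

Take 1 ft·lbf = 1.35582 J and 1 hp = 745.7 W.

16.43 hp × 745.7 = 12251.9 W
14.93 min × 60 = 895.8 s
E = P × t = 12251.9 W × 895.8 s = 1.09753×10⁷ J
1.09753×10⁷ J ÷ (1.35582 J/ft·lbf) = 8.09495×10⁶ ft·lbf

8.095×10⁶ ft·lbf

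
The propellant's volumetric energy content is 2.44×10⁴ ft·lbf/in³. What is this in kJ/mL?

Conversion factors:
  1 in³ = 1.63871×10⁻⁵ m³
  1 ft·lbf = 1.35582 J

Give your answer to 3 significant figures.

2.44×10⁴ ft·lbf/in³ × 1.35582 J/ft·lbf ÷ 1.63871×10⁻⁵ m³/in³ = 2.01878×10⁹ J/m³
2.01878×10⁹ J/m³ ÷ 1000 J/kJ × 10⁻⁶ m³/mL = 2.01878 kJ/mL

2.02 kJ/mL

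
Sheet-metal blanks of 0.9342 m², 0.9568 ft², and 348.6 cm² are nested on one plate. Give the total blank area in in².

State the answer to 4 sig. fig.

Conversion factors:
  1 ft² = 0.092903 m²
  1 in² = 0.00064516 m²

0.9342 m² (already m²)
0.9568 ft² × 0.092903 = 0.0888896 m²
348.6 cm² × 0.0001 = 0.03486 m²
Total: 0.9342 + 0.0888896 + 0.03486 = 1.05795 m²
In in²: 1.05795 / 0.00064516 = 1639.83 in²

1640 in²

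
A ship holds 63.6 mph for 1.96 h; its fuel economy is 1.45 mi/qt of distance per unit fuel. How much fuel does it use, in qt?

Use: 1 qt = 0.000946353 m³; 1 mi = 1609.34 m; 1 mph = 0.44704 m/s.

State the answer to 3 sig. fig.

63.6 mph → 28.4317 m/s
1.96 h → 7056 s
d = v × t = 28.4317 × 7056 = 200614 m
1.45 mi/qt → 2.46583×10⁶ m/m³
V = d / (distance per unit fuel) = 200614 / 2.46583×10⁶ = 0.0813576 m³
In qt: 0.0813576 / 0.000946353 = 85.9696 qt

86.0 qt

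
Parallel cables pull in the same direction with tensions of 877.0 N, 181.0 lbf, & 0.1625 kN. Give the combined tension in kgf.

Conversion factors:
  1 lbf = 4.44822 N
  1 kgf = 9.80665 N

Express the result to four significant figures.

877.0 N (already N)
181.0 lbf × 4.44822 → 805.128 N
0.1625 kN × 1000 → 162.5 N
Sum: 877 + 805.128 + 162.5 = 1844.63 N
In kgf: 1844.63 / 9.80665 = 188.1 kgf

188.1 kgf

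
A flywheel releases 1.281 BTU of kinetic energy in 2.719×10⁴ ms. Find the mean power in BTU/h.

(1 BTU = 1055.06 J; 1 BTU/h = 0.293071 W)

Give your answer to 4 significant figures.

1.281 BTU × 1055.06 = 1351.53 J
2.719×10⁴ ms × 0.001 = 27.19 s
P = E / t = 1351.53 J / 27.19 s = 49.7069 W
49.7069 W ÷ (0.293071 W/BTU/h) = 169.607 BTU/h

169.6 BTU/h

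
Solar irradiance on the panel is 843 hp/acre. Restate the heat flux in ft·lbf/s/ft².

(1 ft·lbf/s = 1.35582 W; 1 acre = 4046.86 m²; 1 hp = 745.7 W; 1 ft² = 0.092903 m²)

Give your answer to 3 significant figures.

843 hp/acre × 745.7 W/hp ÷ 4046.86 m²/acre = 155.337 W/m²
155.337 W/m² ÷ 1.35582 W/ft·lbf/s × 0.092903 m²/ft² = 10.6439 ft·lbf/s/ft²

10.6 ft·lbf/s/ft²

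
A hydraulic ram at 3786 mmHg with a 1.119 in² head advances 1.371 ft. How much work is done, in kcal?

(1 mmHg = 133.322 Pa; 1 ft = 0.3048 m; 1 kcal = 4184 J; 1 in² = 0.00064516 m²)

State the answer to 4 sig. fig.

3786 mmHg → 504757 Pa
1.119 in² → 7.21934×10⁻⁴ m²
F = P × A = 504757 × 7.21934×10⁻⁴ = 364.401 N
1.371 ft → 0.417881 m
W = F × d = 364.401 × 0.417881 = 152.276 J
In kcal: 152.276 / 4184 = 0.0363948 kcal

0.03639 kcal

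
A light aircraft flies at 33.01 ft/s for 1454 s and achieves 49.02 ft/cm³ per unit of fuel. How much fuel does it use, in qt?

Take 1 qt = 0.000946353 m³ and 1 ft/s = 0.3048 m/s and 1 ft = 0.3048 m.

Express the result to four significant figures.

1.035 qt

33.01 ft/s → 10.0614 m/s
d = v × t = 10.0614 × 1454 = 14629.3 m
49.02 ft/cm³ → 1.49413×10⁷ m/m³
V = d / (distance per unit fuel) = 14629.3 / 1.49413×10⁷ = 9.79118×10⁻⁴ m³
In qt: 9.79118×10⁻⁴ / 0.000946353 = 1.03462 qt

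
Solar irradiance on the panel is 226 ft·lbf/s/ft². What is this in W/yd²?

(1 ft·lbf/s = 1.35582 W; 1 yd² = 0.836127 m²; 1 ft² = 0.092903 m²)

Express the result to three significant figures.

2760 W/yd²

226 ft·lbf/s/ft² × 1.35582 W/ft·lbf/s ÷ 0.092903 m²/ft² = 3298.23 W/m²
3298.23 W/m² × 0.836127 m²/yd² = 2757.74 W/yd²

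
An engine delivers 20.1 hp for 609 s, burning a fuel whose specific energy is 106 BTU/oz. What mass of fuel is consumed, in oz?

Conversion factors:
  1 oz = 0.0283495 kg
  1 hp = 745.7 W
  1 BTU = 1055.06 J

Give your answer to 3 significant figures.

81.6 oz

20.1 hp → 14988.6 W
E = P × t = 14988.6 × 609 = 9.12806×10⁶ J
106 BTU/oz → 3.94491×10⁶ J/kg
m = E / e_s = 9.12806×10⁶ / 3.94491×10⁶ = 2.31388 kg
In oz: 2.31388 / 0.0283495 = 81.6198 oz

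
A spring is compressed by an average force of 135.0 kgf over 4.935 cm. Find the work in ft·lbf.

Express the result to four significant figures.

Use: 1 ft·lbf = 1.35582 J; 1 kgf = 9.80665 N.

135.0 kgf × 9.80665 → 1323.9 N
4.935 cm × 0.01 → 0.04935 m
W = F × d = 1323.9 N × 0.04935 m = 65.3345 J
65.3345 J ÷ (1.35582 J/ft·lbf) = 48.1882 ft·lbf

48.19 ft·lbf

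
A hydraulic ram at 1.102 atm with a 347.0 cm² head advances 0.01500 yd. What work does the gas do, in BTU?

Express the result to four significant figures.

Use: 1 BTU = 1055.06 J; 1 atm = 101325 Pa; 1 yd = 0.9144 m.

0.05037 BTU

1.102 atm → 111660 Pa
347.0 cm² → 0.0347 m²
F = P × A = 111660 × 0.0347 = 3874.6 N
0.01500 yd → 0.013716 m
W = F × d = 3874.6 × 0.013716 = 53.144 J
In BTU: 53.144 / 1055.06 = 0.0503706 BTU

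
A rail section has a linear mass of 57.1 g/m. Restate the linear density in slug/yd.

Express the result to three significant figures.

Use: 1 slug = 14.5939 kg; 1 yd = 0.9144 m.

57.1 g/m × 0.001 kg/g = 0.0571 kg/m
0.0571 kg/m ÷ 14.5939 kg/slug × 0.9144 m/yd = 0.00357768 slug/yd

0.00358 slug/yd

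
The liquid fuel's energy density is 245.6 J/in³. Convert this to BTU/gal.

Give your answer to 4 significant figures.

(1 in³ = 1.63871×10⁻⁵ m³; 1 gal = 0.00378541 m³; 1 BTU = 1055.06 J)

245.6 J/in³ ÷ 1.63871×10⁻⁵ m³/in³ = 1.49874×10⁷ J/m³
1.49874×10⁷ J/m³ ÷ 1055.06 J/BTU × 0.00378541 m³/gal = 53.7727 BTU/gal

53.77 BTU/gal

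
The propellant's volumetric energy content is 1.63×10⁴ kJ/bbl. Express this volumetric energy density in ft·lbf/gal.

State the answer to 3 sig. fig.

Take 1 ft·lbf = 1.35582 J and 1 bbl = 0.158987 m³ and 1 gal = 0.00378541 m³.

2.86×10⁵ ft·lbf/gal

1.63×10⁴ kJ/bbl × 1000 J/kJ ÷ 0.158987 m³/bbl = 1.02524×10⁸ J/m³
1.02524×10⁸ J/m³ ÷ 1.35582 J/ft·lbf × 0.00378541 m³/gal = 286244 ft·lbf/gal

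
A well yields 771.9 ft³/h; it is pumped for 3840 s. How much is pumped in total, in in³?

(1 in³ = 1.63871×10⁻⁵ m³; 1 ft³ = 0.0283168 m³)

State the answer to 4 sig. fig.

1.423×10⁶ in³

771.9 ft³/h → 0.00607159 m³/s
V = Q × t = 0.00607159 × 3840 = 23.3149 m³
In in³: 23.3149 / 1.63871×10⁻⁵ = 1.42276×10⁶ in³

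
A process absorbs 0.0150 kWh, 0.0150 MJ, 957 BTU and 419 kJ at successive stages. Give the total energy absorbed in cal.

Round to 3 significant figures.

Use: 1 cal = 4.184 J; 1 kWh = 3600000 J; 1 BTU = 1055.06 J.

3.58×10⁵ cal

0.0150 kWh × 3600000 = 54000 J
0.0150 MJ × 1000000 = 15000 J
957 BTU × 1055.06 = 1.00969×10⁶ J
419 kJ × 1000 = 419000 J
Sum: 54000 + 15000 + 1.00969×10⁶ + 419000 = 1.49769×10⁶ J
In cal: 1.49769×10⁶ / 4.184 = 357957 cal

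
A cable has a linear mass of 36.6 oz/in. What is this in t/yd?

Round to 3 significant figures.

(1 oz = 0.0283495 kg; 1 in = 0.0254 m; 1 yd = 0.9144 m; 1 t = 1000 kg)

36.6 oz/in × 0.0283495 kg/oz ÷ 0.0254 m/in = 40.8501 kg/m
40.8501 kg/m ÷ 1000 kg/t × 0.9144 m/yd = 0.0373533 t/yd

0.0374 t/yd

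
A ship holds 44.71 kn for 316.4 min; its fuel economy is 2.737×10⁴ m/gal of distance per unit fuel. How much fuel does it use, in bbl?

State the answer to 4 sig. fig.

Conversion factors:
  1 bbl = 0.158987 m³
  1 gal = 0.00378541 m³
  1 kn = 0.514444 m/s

0.3798 bbl

44.71 kn → 23.0008 m/s
316.4 min → 18984 s
d = v × t = 23.0008 × 18984 = 436647 m
2.737×10⁴ m/gal → 7.23039×10⁶ m/m³
V = d / (distance per unit fuel) = 436647 / 7.23039×10⁶ = 0.0603905 m³
In bbl: 0.0603905 / 0.158987 = 0.379846 bbl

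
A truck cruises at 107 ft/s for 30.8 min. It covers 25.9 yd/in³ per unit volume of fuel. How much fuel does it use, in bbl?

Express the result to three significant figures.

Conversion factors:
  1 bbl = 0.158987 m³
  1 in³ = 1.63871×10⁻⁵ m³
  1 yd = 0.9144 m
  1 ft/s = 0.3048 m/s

107 ft/s → 32.6136 m/s
30.8 min → 1848 s
d = v × t = 32.6136 × 1848 = 60269.9 m
25.9 yd/in³ → 1.44522×10⁶ m/m³
V = d / (distance per unit fuel) = 60269.9 / 1.44522×10⁶ = 0.0417029 m³
In bbl: 0.0417029 / 0.158987 = 0.262304 bbl

0.262 bbl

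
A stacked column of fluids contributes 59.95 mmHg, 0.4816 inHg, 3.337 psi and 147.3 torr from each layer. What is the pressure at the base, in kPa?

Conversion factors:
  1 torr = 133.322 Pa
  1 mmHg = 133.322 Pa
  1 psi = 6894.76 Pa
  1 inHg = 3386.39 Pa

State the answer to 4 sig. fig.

59.95 mmHg × 133.322 = 7992.65 Pa
0.4816 inHg × 3386.39 = 1630.89 Pa
3.337 psi × 6894.76 = 23007.8 Pa
147.3 torr × 133.322 = 19638.3 Pa
Combined: 7992.65 + 1630.89 + 23007.8 + 19638.3 = 52269.6 Pa
In kPa: 52269.6 / 1000 = 52.2696 kPa

52.27 kPa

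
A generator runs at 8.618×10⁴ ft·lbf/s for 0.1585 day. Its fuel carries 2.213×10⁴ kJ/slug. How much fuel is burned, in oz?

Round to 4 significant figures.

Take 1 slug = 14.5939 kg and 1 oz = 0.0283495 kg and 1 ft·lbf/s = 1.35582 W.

8.618×10⁴ ft·lbf/s → 116845 W
0.1585 day → 13694.4 s
E = P × t = 116845 × 13694.4 = 1.60012×10⁹ J
2.213×10⁴ kJ/slug → 1.51639×10⁶ J/kg
m = E / e_s = 1.60012×10⁹ / 1.51639×10⁶ = 1055.22 kg
In oz: 1055.22 / 0.0283495 = 37221.8 oz

3.722×10⁴ oz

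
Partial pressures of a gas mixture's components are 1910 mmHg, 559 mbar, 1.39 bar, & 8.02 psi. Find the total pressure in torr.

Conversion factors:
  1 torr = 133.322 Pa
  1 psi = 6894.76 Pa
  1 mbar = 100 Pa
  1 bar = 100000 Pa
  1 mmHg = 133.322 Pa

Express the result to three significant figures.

1910 mmHg × 133.322 → 254645 Pa
559 mbar × 100 → 55900 Pa
1.39 bar × 100000 → 139000 Pa
8.02 psi × 6894.76 → 55296 Pa
Combined: 254645 + 55900 + 139000 + 55296 = 504841 Pa
In torr: 504841 / 133.322 = 3786.63 torr

3790 torr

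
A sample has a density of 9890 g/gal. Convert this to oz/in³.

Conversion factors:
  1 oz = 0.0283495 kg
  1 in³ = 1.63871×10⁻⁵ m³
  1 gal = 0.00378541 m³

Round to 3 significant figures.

1.51 oz/in³

9890 g/gal × 0.001 kg/g ÷ 0.00378541 m³/gal = 2612.66 kg/m³
2612.66 kg/m³ ÷ 0.0283495 kg/oz × 1.63871×10⁻⁵ m³/in³ = 1.51022 oz/in³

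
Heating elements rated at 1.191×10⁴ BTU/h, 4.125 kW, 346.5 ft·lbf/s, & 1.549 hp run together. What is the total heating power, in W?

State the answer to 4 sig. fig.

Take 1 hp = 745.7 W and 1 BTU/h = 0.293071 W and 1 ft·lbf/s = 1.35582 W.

1.191×10⁴ BTU/h × 0.293071 = 3490.48 W
4.125 kW × 1000 = 4125 W
346.5 ft·lbf/s × 1.35582 = 469.792 W
1.549 hp × 745.7 = 1155.09 W
Total: 3490.48 + 4125 + 469.792 + 1155.09 = 9240.36 W

9240 W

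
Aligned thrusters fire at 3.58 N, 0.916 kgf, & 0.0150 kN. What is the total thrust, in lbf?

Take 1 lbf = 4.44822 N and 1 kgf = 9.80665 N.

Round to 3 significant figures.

3.58 N (already N)
0.916 kgf × 9.80665 = 8.98289 N
0.0150 kN × 1000 = 15 N
Total: 3.58 + 8.98289 + 15 = 27.5629 N
In lbf: 27.5629 / 4.44822 = 6.19639 lbf

6.20 lbf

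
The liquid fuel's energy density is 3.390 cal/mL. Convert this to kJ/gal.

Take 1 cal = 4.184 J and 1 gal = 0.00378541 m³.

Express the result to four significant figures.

53.69 kJ/gal

3.390 cal/mL × 4.184 J/cal ÷ 10⁻⁶ m³/mL = 1.41838×10⁷ J/m³
1.41838×10⁷ J/m³ ÷ 1000 J/kJ × 0.00378541 m³/gal = 53.6915 kJ/gal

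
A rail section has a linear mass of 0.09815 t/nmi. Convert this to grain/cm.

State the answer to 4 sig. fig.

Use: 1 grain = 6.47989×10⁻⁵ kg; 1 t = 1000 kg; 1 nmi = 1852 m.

0.09815 t/nmi × 1000 kg/t ÷ 1852 m/nmi = 0.0529968 kg/m
0.0529968 kg/m ÷ 6.47989×10⁻⁵ kg/grain × 0.01 m/cm = 8.17866 grain/cm

8.179 grain/cm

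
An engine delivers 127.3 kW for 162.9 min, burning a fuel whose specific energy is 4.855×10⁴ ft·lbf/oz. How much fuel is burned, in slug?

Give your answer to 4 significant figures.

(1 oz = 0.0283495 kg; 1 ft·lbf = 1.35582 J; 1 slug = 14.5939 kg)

127.3 kW → 127300 W
162.9 min → 9774 s
E = P × t = 127300 × 9774 = 1.24423×10⁹ J
4.855×10⁴ ft·lbf/oz → 2.32191×10⁶ J/kg
m = E / e_s = 1.24423×10⁹ / 2.32191×10⁶ = 535.865 kg
In slug: 535.865 / 14.5939 = 36.7184 slug

36.72 slug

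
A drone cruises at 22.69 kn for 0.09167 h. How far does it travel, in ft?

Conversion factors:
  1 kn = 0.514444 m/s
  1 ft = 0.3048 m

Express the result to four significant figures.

1.264×10⁴ ft

22.69 kn × 0.514444 = 11.6727 m/s
0.09167 h × 3600 = 330.012 s
d = v × t = 11.6727 m/s × 330.012 s = 3852.13 m
3852.13 m ÷ (0.3048 m/ft) = 12638.2 ft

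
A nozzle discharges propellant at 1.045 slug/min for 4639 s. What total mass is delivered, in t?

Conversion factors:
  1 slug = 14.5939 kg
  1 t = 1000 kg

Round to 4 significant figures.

1.045 slug/min → 0.254177 kg/s
m = ṁ × t = 0.254177 × 4639 = 1179.13 kg
In t: 1179.13 / 1000 = 1.17913 t

1.179 t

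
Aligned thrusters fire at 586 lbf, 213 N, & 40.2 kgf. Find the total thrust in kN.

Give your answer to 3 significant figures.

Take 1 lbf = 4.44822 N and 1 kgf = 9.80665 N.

3.21 kN

586 lbf × 4.44822 = 2606.66 N
213 N (already N)
40.2 kgf × 9.80665 = 394.227 N
Total: 2606.66 + 213 + 394.227 = 3213.89 N
In kN: 3213.89 / 1000 = 3.21389 kN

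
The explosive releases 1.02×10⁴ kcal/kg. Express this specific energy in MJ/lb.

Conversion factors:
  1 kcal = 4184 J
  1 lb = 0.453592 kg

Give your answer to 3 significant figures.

1.02×10⁴ kcal/kg × 4184 J/kcal = 4.26768×10⁷ J/kg
4.26768×10⁷ J/kg ÷ 1000000 J/MJ × 0.453592 kg/lb = 19.3579 MJ/lb

19.4 MJ/lb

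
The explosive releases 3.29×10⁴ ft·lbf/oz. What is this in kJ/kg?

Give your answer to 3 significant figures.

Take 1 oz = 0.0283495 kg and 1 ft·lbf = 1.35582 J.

1570 kJ/kg

3.29×10⁴ ft·lbf/oz × 1.35582 J/ft·lbf ÷ 0.0283495 kg/oz = 1.57345×10⁶ J/kg
1.57345×10⁶ J/kg ÷ 1000 J/kJ = 1573.45 kJ/kg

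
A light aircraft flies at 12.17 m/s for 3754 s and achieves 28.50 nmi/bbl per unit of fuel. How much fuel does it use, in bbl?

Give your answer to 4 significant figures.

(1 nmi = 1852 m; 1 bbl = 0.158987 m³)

0.8656 bbl

d = v × t = 12.17 × 3754 = 45686.2 m
28.50 nmi/bbl → 331989 m/m³
V = d / (distance per unit fuel) = 45686.2 / 331989 = 0.137614 m³
In bbl: 0.137614 / 0.158987 = 0.865568 bbl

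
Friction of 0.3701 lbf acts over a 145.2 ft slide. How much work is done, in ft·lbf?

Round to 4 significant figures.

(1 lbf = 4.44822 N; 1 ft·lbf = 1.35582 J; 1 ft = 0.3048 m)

0.3701 lbf × 4.44822 = 1.64629 N
145.2 ft × 0.3048 = 44.257 m
W = F × d = 1.64629 N × 44.257 m = 72.8599 J
72.8599 J ÷ (1.35582 J/ft·lbf) = 53.7386 ft·lbf

53.74 ft·lbf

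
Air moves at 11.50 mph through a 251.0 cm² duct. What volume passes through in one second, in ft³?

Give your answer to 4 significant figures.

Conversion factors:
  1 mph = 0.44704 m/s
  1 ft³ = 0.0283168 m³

4.557 ft³

11.50 mph × 0.44704 → 5.14096 m/s
251.0 cm² × 0.0001 → 0.0251 m²
V = v × A × t = 5.14096 m/s × 0.0251 m² × 1 s = 0.129038 m³
0.129038 m³ ÷ (0.0283168 m³/ft³) = 4.55694 ft³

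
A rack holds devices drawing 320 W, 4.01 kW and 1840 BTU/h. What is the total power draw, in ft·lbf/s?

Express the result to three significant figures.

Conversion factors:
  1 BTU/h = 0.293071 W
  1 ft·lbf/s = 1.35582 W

3590 ft·lbf/s

320 W (already W)
4.01 kW × 1000 = 4010 W
1840 BTU/h × 0.293071 = 539.251 W
Combined: 320 + 4010 + 539.251 = 4869.25 W
In ft·lbf/s: 4869.25 / 1.35582 = 3591.37 ft·lbf/s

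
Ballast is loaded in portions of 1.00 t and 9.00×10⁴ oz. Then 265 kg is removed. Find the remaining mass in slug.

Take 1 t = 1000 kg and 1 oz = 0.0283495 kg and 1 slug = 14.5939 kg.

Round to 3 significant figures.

1.00 t × 1000 → 1000 kg
9.00×10⁴ oz × 0.0283495 → 2551.46 kg
265 kg (already kg)
Net: 1000 + 2551.46 − 265 = 3286.46 kg
In slug: 3286.46 / 14.5939 = 225.194 slug

225 slug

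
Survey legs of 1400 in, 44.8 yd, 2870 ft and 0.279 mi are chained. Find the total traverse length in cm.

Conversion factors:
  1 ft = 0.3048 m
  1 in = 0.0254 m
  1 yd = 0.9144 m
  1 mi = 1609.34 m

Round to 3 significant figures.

1400 in × 0.0254 = 35.56 m
44.8 yd × 0.9144 = 40.9651 m
2870 ft × 0.3048 = 874.776 m
0.279 mi × 1609.34 = 449.006 m
Combined: 35.56 + 40.9651 + 874.776 + 449.006 = 1400.31 m
In cm: 1400.31 / 0.01 = 140031 cm

1.40×10⁵ cm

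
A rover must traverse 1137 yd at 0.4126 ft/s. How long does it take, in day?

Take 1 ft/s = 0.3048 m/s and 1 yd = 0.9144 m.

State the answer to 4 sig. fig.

1137 yd × 0.9144 = 1039.67 m
0.4126 ft/s × 0.3048 = 0.12576 m/s
t = d / v = 1039.67 m / 0.12576 m/s = 8267.1 s
8267.1 s ÷ (86400 s/day) = 0.095684 day

0.09568 day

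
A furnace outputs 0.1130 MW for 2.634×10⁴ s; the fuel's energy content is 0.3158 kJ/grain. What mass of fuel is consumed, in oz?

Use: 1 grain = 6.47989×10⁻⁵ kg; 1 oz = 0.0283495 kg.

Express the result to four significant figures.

2.154×10⁴ oz

0.1130 MW → 113000 W
E = P × t = 113000 × 26340 = 2.97642×10⁹ J
0.3158 kJ/grain → 4.87354×10⁶ J/kg
m = E / e_s = 2.97642×10⁹ / 4.87354×10⁶ = 610.731 kg
In oz: 610.731 / 0.0283495 = 21542.9 oz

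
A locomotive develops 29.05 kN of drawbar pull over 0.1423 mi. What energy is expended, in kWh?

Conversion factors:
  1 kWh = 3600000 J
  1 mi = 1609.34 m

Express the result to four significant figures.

29.05 kN × 1000 → 29050 N
0.1423 mi × 1609.34 → 229.009 m
W = F × d = 29050 N × 229.009 m = 6.65271×10⁶ J
6.65271×10⁶ J ÷ (3600000 J/kWh) = 1.84798 kWh

1.848 kWh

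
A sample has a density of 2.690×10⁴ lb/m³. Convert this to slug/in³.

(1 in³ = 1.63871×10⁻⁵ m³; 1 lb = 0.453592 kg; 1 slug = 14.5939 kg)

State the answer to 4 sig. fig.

2.690×10⁴ lb/m³ × 0.453592 kg/lb = 12201.6 kg/m³
12201.6 kg/m³ ÷ 14.5939 kg/slug × 1.63871×10⁻⁵ m³/in³ = 0.0137009 slug/in³

0.01370 slug/in³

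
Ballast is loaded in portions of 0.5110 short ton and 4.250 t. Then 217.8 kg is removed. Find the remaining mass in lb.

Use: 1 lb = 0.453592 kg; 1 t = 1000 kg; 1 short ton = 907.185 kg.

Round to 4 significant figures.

9911 lb

0.5110 short ton × 907.185 → 463.572 kg
4.250 t × 1000 → 4250 kg
217.8 kg (already kg)
Sum: 463.572 + 4250 − 217.8 = 4495.77 kg
In lb: 4495.77 / 0.453592 = 9911.48 lb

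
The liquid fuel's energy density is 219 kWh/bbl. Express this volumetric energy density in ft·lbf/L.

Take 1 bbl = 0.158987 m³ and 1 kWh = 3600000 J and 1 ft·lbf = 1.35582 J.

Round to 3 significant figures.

219 kWh/bbl × 3600000 J/kWh ÷ 0.158987 m³/bbl = 4.9589×10⁹ J/m³
4.9589×10⁹ J/m³ ÷ 1.35582 J/ft·lbf × 0.001 m³/L = 3.65749×10⁶ ft·lbf/L

3.66×10⁶ ft·lbf/L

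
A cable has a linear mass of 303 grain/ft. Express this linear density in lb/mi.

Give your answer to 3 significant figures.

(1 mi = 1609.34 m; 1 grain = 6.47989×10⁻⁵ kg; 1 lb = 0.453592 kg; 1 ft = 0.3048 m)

303 grain/ft × 6.47989×10⁻⁵ kg/grain ÷ 0.3048 m/ft = 0.0644162 kg/m
0.0644162 kg/m ÷ 0.453592 kg/lb × 1609.34 m/mi = 228.548 lb/mi

229 lb/mi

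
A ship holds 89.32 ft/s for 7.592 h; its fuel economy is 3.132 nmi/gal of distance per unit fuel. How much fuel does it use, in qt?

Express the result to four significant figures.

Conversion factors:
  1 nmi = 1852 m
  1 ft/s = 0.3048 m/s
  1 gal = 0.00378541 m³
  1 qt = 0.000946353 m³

513.1 qt

89.32 ft/s → 27.2247 m/s
7.592 h → 27331.2 s
d = v × t = 27.2247 × 27331.2 = 744084 m
3.132 nmi/gal → 1.53232×10⁶ m/m³
V = d / (distance per unit fuel) = 744084 / 1.53232×10⁶ = 0.485593 m³
In qt: 0.485593 / 0.000946353 = 513.12 qt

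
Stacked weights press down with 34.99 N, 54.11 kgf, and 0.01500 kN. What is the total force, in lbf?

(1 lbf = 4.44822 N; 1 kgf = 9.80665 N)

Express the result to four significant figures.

34.99 N (already N)
54.11 kgf × 9.80665 = 530.638 N
0.01500 kN × 1000 = 15 N
Sum: 34.99 + 530.638 + 15 = 580.628 N
In lbf: 580.628 / 4.44822 = 130.53 lbf

130.5 lbf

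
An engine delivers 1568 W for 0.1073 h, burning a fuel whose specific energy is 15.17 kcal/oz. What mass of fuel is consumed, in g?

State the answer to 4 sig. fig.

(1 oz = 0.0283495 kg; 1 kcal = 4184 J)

0.1073 h → 386.28 s
E = P × t = 1568 × 386.28 = 605687 J
15.17 kcal/oz → 2.23889×10⁶ J/kg
m = E / e_s = 605687 / 2.23889×10⁶ = 0.27053 kg
In g: 0.27053 / 0.001 = 270.53 g

270.5 g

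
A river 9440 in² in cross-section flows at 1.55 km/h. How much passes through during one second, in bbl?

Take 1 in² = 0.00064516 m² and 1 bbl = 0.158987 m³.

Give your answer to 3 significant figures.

16.5 bbl

1.55 km/h × (1/3.6) = 0.430556 m/s
9440 in² × 0.00064516 = 6.09031 m²
V = v × A × t = 0.430556 m/s × 6.09031 m² × 1 s = 2.62222 m³
2.62222 m³ ÷ (0.158987 m³/bbl) = 16.4933 bbl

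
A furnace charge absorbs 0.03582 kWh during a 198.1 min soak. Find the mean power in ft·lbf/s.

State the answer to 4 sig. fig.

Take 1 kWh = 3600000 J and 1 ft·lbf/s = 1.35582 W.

0.03582 kWh × 3600000 → 128952 J
198.1 min × 60 → 11886 s
P = E / t = 128952 J / 11886 s = 10.8491 W
10.8491 W ÷ (1.35582 W/ft·lbf/s) = 8.00187 ft·lbf/s

8.002 ft·lbf/s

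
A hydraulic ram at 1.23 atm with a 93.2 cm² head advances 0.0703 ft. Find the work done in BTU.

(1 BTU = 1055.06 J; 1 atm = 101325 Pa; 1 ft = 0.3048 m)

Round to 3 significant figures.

0.0236 BTU

1.23 atm → 124630 Pa
93.2 cm² → 0.00932 m²
F = P × A = 124630 × 0.00932 = 1161.55 N
0.0703 ft → 0.0214274 m
W = F × d = 1161.55 × 0.0214274 = 24.889 J
In BTU: 24.889 / 1055.06 = 0.0235901 BTU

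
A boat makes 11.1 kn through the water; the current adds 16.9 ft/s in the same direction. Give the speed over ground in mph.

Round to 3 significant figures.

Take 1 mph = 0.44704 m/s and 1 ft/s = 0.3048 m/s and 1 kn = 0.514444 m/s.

11.1 kn × 0.514444 → 5.71033 m/s
16.9 ft/s × 0.3048 → 5.15112 m/s
Sum: 5.71033 + 5.15112 = 10.8614 m/s
In mph: 10.8614 / 0.44704 = 24.2963 mph

24.3 mph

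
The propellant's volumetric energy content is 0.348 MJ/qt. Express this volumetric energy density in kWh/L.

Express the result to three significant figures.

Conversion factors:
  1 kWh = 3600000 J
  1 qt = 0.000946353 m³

0.348 MJ/qt × 1000000 J/MJ ÷ 0.000946353 m³/qt = 3.67727×10⁸ J/m³
3.67727×10⁸ J/m³ ÷ 3600000 J/kWh × 0.001 m³/L = 0.102146 kWh/L

0.102 kWh/L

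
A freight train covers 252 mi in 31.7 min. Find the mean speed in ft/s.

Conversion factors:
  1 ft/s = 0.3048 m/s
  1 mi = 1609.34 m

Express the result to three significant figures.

252 mi × 1609.34 → 405554 m
31.7 min × 60 → 1902 s
v = d / t = 405554 m / 1902 s = 213.225 m/s
213.225 m/s ÷ (0.3048 m/s/ft/s) = 699.557 ft/s

700 ft/s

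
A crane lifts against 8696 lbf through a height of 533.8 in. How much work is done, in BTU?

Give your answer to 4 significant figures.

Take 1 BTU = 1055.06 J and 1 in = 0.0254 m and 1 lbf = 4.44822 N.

8696 lbf × 4.44822 → 38681.7 N
533.8 in × 0.0254 → 13.5585 m
W = F × d = 38681.7 N × 13.5585 m = 524466 J
524466 J ÷ (1055.06 J/BTU) = 497.096 BTU

497.1 BTU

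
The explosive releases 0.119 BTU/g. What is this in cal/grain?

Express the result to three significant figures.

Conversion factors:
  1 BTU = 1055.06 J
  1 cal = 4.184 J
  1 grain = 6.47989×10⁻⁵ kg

0.119 BTU/g × 1055.06 J/BTU ÷ 0.001 kg/g = 125552 J/kg
125552 J/kg ÷ 4.184 J/cal × 6.47989×10⁻⁵ kg/grain = 1.94446 cal/grain

1.94 cal/grain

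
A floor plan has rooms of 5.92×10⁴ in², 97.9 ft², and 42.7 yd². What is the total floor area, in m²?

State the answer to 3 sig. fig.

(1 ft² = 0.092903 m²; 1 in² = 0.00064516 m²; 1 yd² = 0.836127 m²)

5.92×10⁴ in² × 0.00064516 = 38.1935 m²
97.9 ft² × 0.092903 = 9.0952 m²
42.7 yd² × 0.836127 = 35.7026 m²
Total: 38.1935 + 9.0952 + 35.7026 = 82.9913 m²

83.0 m²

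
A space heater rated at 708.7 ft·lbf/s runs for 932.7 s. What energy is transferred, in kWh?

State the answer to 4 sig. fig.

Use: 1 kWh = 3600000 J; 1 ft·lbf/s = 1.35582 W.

708.7 ft·lbf/s × 1.35582 → 960.87 W
E = P × t = 960.87 W × 932.7 s = 896203 J
896203 J ÷ (3600000 J/kWh) = 0.248945 kWh

0.2489 kWh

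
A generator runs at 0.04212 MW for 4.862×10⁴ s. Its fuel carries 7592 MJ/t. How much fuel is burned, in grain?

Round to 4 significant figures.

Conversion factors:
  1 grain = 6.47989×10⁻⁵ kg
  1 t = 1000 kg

4.163×10⁶ grain

0.04212 MW → 42120 W
E = P × t = 42120 × 48620 = 2.04787×10⁹ J
7592 MJ/t → 7.592×10⁶ J/kg
m = E / e_s = 2.04787×10⁹ / 7.592×10⁶ = 269.741 kg
In grain: 269.741 / 6.47989×10⁻⁵ = 4.16274×10⁶ grain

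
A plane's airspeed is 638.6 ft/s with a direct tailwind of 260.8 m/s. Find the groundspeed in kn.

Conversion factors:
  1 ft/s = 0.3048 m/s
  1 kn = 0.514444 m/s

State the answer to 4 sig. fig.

885.3 kn

638.6 ft/s × 0.3048 → 194.645 m/s
260.8 m/s (already m/s)
Combined: 194.645 + 260.8 = 455.445 m/s
In kn: 455.445 / 0.514444 = 885.315 kn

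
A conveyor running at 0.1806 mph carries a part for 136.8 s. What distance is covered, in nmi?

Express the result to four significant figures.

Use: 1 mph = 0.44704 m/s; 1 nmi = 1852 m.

0.1806 mph × 0.44704 → 0.0807354 m/s
d = v × t = 0.0807354 m/s × 136.8 s = 11.0446 m
11.0446 m ÷ (1852 m/nmi) = 0.00596361 nmi

0.005964 nmi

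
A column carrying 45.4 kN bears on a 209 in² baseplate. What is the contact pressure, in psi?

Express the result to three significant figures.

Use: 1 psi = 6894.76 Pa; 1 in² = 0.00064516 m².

48.8 psi

45.4 kN × 1000 = 45400 N
209 in² × 0.00064516 = 0.134838 m²
P = F / A = 45400 N / 0.134838 m² = 336700 Pa
336700 Pa ÷ (6894.76 Pa/psi) = 48.8342 psi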